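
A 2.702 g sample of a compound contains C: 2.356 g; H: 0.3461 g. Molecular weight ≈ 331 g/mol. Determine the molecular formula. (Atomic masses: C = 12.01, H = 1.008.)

C: 2.356 g ÷ 12.01 g/mol = 0.1962 mol
H: 0.3461 g ÷ 1.008 g/mol = 0.3434 mol
Smallest is C at 0.1962 mol; normalising gives C 1.000, H 1.750
×4: C 4.00, H 7.00 → C4H7
Empirical-formula mass = 55.10 g/mol
n = 331 / 55.10 = 6.01 ≈ 6
Molecular formula = (C4H7)×6 = C24H42

C24H42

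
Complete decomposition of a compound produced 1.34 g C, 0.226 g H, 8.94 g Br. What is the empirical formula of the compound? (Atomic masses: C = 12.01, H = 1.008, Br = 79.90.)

CH2Br

C: 1.34 g ÷ 12.01 g/mol = 0.1116 mol
H: 0.226 g ÷ 1.008 g/mol = 0.2242 mol
Br: 8.94 g ÷ 79.90 g/mol = 0.1119 mol
Divide by the smallest (0.1116 mol C): C 1.000, H 2.009, Br 1.003
→ CH2Br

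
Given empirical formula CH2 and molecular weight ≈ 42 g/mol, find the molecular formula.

C3H6

Empirical-formula mass = 14.03 g/mol
n = 42 / 14.03 = 2.99 ≈ 3
Molecular formula = (CH2)3 = C3H6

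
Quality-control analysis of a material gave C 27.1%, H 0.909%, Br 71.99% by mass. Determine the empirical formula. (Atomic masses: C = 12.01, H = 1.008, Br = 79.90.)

C5H2Br2

Assume 100 g: 27.1 g C, 0.909 g H, 71.99 g Br.
n(C) = 27.1/12.01 = 2.256, n(H) = 0.909/1.008 = 0.9018, n(Br) = 71.99/79.90 = 0.901
Divide by the smallest (0.901 mol Br): C 2.504, H 1.001, Br 1.000
×2: C 5.01, H 2.00, Br 2.00 → C5H2Br2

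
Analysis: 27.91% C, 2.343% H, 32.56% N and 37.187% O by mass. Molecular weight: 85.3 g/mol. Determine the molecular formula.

C2H2N2O2

Assume 100 g: 27.91 g C, 2.343 g H, 32.56 g N, 37.187 g O.
n(C) = 27.91/12.01 = 2.324, n(H) = 2.343/1.008 = 2.324, n(N) = 32.56/14.01 = 2.324, n(O) = 37.187/16.00 = 2.324
Ratios (÷ 2.324): C 1.000, H 1.000, N 1.000, O 1.000
→ CHNO
Empirical-formula mass = 43.03 g/mol
n = 85.3 / 43.03 = 1.98 ≈ 2
Molecular formula = (CHNO)×2 = C2H2N2O2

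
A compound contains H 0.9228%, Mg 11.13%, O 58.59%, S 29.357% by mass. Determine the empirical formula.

H2MgO8S2

Assume 100 g: 0.9228 g H, 11.13 g Mg, 58.59 g O, 29.357 g S.
n(H) = 0.9228/1.008 = 0.9155, n(Mg) = 11.13/24.31 = 0.4578, n(O) = 58.59/16.00 = 3.662, n(S) = 29.357/32.07 = 0.9154
Smallest is Mg at 0.4578 mol; normalising gives H 2.000, Mg 1.000, O 7.998, S 1.999
≈ 2:1:8:2 → H2MgO8S2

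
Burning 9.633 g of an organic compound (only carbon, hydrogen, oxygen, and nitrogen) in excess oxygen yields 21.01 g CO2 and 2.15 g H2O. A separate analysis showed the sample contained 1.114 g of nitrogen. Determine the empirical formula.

C6H3NO2

mol C = 21.01 / 44.01 = 0.4774; mass C = 0.4774 × 12.01 = 5.733 g
mol H = 2 × (2.15 / 18.02) = 0.2386; mass H = 0.2386 × 1.008 = 0.2405 g
mol N = 1.114 / 14.01 = 0.07951
mass O = 9.633 − (7.088) = 2.545 g → mol O = 0.1591
Ratios (÷ 0.07951): C 6.004, H 3.001, N 1.000, O 2.000
→ C6H3NO2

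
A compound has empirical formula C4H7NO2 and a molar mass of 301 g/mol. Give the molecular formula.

C12H21N3O6

Empirical-formula mass = 101.11 g/mol
n = 301 / 101.11 = 2.98 ≈ 3
Molecular formula = (C4H7NO2)3 = C12H21N3O6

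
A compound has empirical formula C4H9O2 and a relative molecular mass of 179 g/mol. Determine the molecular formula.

C8H18O4

Empirical-formula mass = 89.11 g/mol
n = 179 / 89.11 = 2.01 ≈ 2
Molecular formula = (C4H9O2)2 = C8H18O4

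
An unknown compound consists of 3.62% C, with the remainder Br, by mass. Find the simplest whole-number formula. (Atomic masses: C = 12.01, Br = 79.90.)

Assume 100 g: 3.62 g C, 96.38 g Br.
Moles — C: 3.62 / 12.01 = 0.3014 mol; Br: 96.38 / 79.90 = 1.206 mol
Smallest is C at 0.3014 mol; normalising gives C 1.000, Br 4.002
≈ 1:4 → CBr4

CBr4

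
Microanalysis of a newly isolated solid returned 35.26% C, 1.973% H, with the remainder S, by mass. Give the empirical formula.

C3H2S2

Assume 100 g: 35.26 g C, 1.973 g H, 62.767 g S.
C: 35.26 g ÷ 12.01 g/mol = 2.936 mol
H: 1.973 g ÷ 1.008 g/mol = 1.957 mol
S: 62.767 g ÷ 32.07 g/mol = 1.957 mol
Smallest is S at 1.957 mol; normalising gives C 1.500, H 1.000, S 1.000
Scaling by 2: C 3.00, H 2.00, S 2.00 → C3H2S2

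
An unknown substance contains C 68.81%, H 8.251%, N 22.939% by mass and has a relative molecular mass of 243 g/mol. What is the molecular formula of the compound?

C14H20N4

Assume 100 g: 68.81 g C, 8.251 g H, 22.939 g N.
n(C) = 68.81/12.01 = 5.729, n(H) = 8.251/1.008 = 8.186, n(N) = 22.939/14.01 = 1.637
Ratios (÷ 1.637): C 3.499, H 4.999, N 1.000
Scaling by 2: C 7.00, H 10.00, N 2.00 → C7H10N2
Empirical-formula mass = 122.17 g/mol
n = 243 / 122.17 = 1.99 ≈ 2
Molecular formula = (C7H10N2)×2 = C14H20N4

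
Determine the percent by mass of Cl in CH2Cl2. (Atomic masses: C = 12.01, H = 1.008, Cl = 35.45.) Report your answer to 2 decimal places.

Molar mass = 1(12.01) + 2(1.008) + 2(35.45) = 84.926 g/mol
Mass of Cl per mole = 2 × 35.45 = 70.900 g
% Cl = 70.900 / 84.926 × 100 = 83.48%

83.48%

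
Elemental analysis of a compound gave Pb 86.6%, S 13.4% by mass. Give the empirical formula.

PbS

Assume 100 g: 86.6 g Pb, 13.4 g S.
Pb: 86.6 g ÷ 207.2 g/mol = 0.418 mol
S: 13.4 g ÷ 32.07 g/mol = 0.4178 mol
Ratios (÷ 0.4178): Pb 1.000, S 1.000
→ PbS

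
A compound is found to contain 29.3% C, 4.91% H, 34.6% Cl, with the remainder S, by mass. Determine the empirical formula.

C5H10Cl2S2

Assume 100 g: 29.3 g C, 4.91 g H, 34.6 g Cl, 31.19 g S.
Moles — C: 29.3 / 12.01 = 2.44 mol; H: 4.91 / 1.008 = 4.871 mol; Cl: 34.6 / 35.45 = 0.976 mol; S: 31.19 / 32.07 = 0.9726 mol
Divide by the smallest (0.9726 mol S): C 2.508, H 5.008, Cl 1.004, S 1.000
Multiply by 2: C 5.02, H 10.02, Cl 2.01, S 2.00 → C5H10Cl2S2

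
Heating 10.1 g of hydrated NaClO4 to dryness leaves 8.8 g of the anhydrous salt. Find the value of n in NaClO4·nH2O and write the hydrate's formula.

Mass of water lost = 10.1 − 8.8 = 1.3 g → 1.3 / 18.02 = 0.07214 mol H2O
Molar mass of NaClO4 = 122.44 g/mol → mol NaClO4 = 8.8 / 122.44 = 0.07187
n = 0.07214 / 0.07187 = 1.00 ≈ 1 → NaClO4·H2O

NaClO4·H2O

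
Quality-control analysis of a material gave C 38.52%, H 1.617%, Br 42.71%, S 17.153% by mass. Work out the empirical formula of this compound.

Assume 100 g: 38.52 g C, 1.617 g H, 42.71 g Br, 17.153 g S.
n(C) = 38.52/12.01 = 3.207, n(H) = 1.617/1.008 = 1.604, n(Br) = 42.71/79.90 = 0.5345, n(S) = 17.153/32.07 = 0.5349
Divide by the smallest (0.5345 mol Br): C 6.000, H 3.001, Br 1.000, S 1.001
≈ 6:3:1:1 → C6H3BrS

C6H3BrS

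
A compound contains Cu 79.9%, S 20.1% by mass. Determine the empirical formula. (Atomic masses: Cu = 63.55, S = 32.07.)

Cu2S

Assume 100 g: 79.9 g Cu, 20.1 g S.
n(Cu) = 79.9/63.55 = 1.257, n(S) = 20.1/32.07 = 0.6268
Ratios (÷ 0.6268): Cu 2.006, S 1.000
≈ 2:1 → Cu2S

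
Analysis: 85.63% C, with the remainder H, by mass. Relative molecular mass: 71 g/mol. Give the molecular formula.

C5H10

Assume 100 g: 85.63 g C, 14.37 g H.
C: 85.63 g ÷ 12.01 g/mol = 7.13 mol
H: 14.37 g ÷ 1.008 g/mol = 14.26 mol
Divide by the smallest (7.13 mol C): C 1.000, H 1.999
Ratio ≈ 1:2, so the empirical formula is CH2
Empirical-formula mass = 14.03 g/mol
n = 71 / 14.03 = 5.06 ≈ 5
Molecular formula = (CH2)×5 = C5H10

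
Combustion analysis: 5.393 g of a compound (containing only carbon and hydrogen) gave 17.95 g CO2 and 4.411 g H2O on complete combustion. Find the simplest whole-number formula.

C5H6

mol C = 17.95 / 44.01 = 0.4079; mass C = 0.4079 × 12.01 = 4.898 g
mol H = 2 × (4.411 / 18.02) = 0.4896; mass H = 0.4896 × 1.008 = 0.4935 g
Smallest is C at 0.4079 mol; normalising gives C 1.000, H 1.200
Multiply by 5: C 5.00, H 6.00 → C5H6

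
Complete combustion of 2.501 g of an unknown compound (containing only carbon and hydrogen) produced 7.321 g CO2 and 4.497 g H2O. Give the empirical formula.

CH3

mol C = 7.321 / 44.01 = 0.1663; mass C = 0.1663 × 12.01 = 1.998 g
mol H = 2 × (4.497 / 18.02) = 0.4991; mass H = 0.4991 × 1.008 = 0.5031 g
Divide by the smallest (0.1663 mol C): C 1.000, H 3.000
→ CH3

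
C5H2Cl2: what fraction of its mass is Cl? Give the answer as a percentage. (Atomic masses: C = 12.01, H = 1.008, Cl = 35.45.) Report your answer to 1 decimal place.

53.3%

Molar mass = 5(12.01) + 2(1.008) + 2(35.45) = 132.966 g/mol
Mass of Cl per mole = 2 × 35.45 = 70.900 g
% Cl = 70.900 / 132.966 × 100 = 53.3%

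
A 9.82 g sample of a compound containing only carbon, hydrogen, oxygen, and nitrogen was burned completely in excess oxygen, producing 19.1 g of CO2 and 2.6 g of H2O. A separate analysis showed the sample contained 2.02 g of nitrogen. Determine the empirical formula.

C3H2NO

mol C = 19.1 / 44.01 = 0.4340; mass C = 0.4340 × 12.01 = 5.212 g
mol H = 2 × (2.6 / 18.02) = 0.2886; mass H = 0.2886 × 1.008 = 0.2909 g
mol N = 2.02 / 14.01 = 0.1442
mass O = 9.82 − (7.523) = 2.297 g → mol O = 0.1436
Smallest is O at 0.1436 mol; normalising gives C 3.023, H 2.010, N 1.004, O 1.000
Ratio ≈ 3:2:1:1, so the empirical formula is C3H2NO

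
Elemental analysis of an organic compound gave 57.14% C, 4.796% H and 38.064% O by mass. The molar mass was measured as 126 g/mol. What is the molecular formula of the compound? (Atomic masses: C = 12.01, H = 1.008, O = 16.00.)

C6H6O3

Assume 100 g: 57.14 g C, 4.796 g H, 38.064 g O.
Moles — C: 57.14 / 12.01 = 4.758 mol; H: 4.796 / 1.008 = 4.758 mol; O: 38.064 / 16.00 = 2.379 mol
Ratios (÷ 2.379): C 2.000, H 2.000, O 1.000
→ C2H2O
Empirical-formula mass = 42.04 g/mol
n = 126 / 42.04 = 3.00 ≈ 3
Molecular formula = (C2H2O)×3 = C6H6O3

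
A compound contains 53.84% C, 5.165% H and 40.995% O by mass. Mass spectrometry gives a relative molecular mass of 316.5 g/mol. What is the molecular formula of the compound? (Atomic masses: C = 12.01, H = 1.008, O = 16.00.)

Assume 100 g: 53.84 g C, 5.165 g H, 40.995 g O.
n(C) = 53.84/12.01 = 4.483, n(H) = 5.165/1.008 = 5.124, n(O) = 40.995/16.00 = 2.562
Divide by the smallest (2.562 mol O): C 1.750, H 2.000, O 1.000
Multiply by 4: C 7.00, H 8.00, O 4.00 → C7H8O4
Empirical-formula mass = 156.13 g/mol
n = 316.5 / 156.13 = 2.03 ≈ 2
Molecular formula = (C7H8O4)×2 = C14H16O8

C14H16O8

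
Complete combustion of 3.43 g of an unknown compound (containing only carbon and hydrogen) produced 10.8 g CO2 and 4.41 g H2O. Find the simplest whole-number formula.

mol C = 10.8 / 44.01 = 0.2454; mass C = 0.2454 × 12.01 = 2.947 g
mol H = 2 × (4.41 / 18.02) = 0.4895; mass H = 0.4895 × 1.008 = 0.4934 g
Ratios (÷ 0.2454): C 1.000, H 1.995
→ CH2

CH2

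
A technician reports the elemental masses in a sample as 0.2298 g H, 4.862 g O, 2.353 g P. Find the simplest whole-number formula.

H3O4P

H: 0.2298 g ÷ 1.008 g/mol = 0.228 mol
O: 4.862 g ÷ 16.00 g/mol = 0.3039 mol
P: 2.353 g ÷ 30.97 g/mol = 0.07598 mol
Ratios (÷ 0.07598): H 3.001, O 4.000, P 1.000
→ H3O4P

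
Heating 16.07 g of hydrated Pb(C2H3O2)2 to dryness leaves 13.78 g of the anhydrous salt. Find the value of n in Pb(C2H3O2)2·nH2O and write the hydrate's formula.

Mass of water lost = 16.07 − 13.78 = 2.29 g → 2.29 / 18.02 = 0.1271 mol H2O
Molar mass of Pb(C2H3O2)2 = 325.29 g/mol → mol Pb(C2H3O2)2 = 13.78 / 325.29 = 0.04236
n = 0.1271 / 0.04236 = 3.00 ≈ 3 → Pb(C2H3O2)2·3H2O

Pb(C2H3O2)2·3H2O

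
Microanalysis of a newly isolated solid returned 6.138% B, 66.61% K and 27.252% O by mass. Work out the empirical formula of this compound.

BK3O3

Assume 100 g: 6.138 g B, 66.61 g K, 27.252 g O.
Moles — B: 6.138 / 10.81 = 0.5678 mol; K: 66.61 / 39.10 = 1.704 mol; O: 27.252 / 16.00 = 1.703 mol
Divide by the smallest (0.5678 mol B): B 1.000, K 3.000, O 3.000
→ BK3O3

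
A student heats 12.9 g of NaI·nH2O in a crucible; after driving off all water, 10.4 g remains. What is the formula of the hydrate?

Mass of water lost = 12.9 − 10.4 = 2.5 g → 2.5 / 18.02 = 0.1387 mol H2O
Molar mass of NaI = 149.89 g/mol → mol NaI = 10.4 / 149.89 = 0.06938
n = 0.1387 / 0.06938 = 2.00 ≈ 2 → NaI·2H2O

NaI·2H2O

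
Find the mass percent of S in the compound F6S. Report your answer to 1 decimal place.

22.0%

Molar mass = 6(19.00) + 1(32.07) = 146.070 g/mol
Mass of S per mole = 1 × 32.07 = 32.070 g
% S = 32.070 / 146.070 × 100 = 22.0%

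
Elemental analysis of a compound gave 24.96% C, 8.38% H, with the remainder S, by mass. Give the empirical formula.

Assume 100 g: 24.96 g C, 8.38 g H, 66.66 g S.
n(C) = 24.96/12.01 = 2.078, n(H) = 8.38/1.008 = 8.313, n(S) = 66.66/32.07 = 2.079
Divide by the smallest (2.078 mol C): C 1.000, H 4.000, S 1.000
→ CH4S

CH4S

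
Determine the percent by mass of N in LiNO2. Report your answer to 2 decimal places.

26.46%

Molar mass = 1(6.94) + 1(14.01) + 2(16.00) = 52.950 g/mol
Mass of N per mole = 1 × 14.01 = 14.010 g
% N = 14.010 / 52.950 × 100 = 26.46%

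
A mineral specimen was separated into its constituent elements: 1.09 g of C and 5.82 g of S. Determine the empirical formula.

n(C) = 1.09/12.01 = 0.09076, n(S) = 5.82/32.07 = 0.1815
Divide by the smallest (0.09076 mol C): C 1.000, S 2.000
≈ 1:2 → CS2

CS2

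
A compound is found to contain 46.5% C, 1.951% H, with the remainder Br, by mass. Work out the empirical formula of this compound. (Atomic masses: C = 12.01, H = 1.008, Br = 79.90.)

Assume 100 g: 46.5 g C, 1.951 g H, 51.549 g Br.
n(C) = 46.5/12.01 = 3.872, n(H) = 1.951/1.008 = 1.936, n(Br) = 51.549/79.90 = 0.6452
Smallest is Br at 0.6452 mol; normalising gives C 6.001, H 3.000, Br 1.000
Ratio ≈ 6:3:1, so the empirical formula is C6H3Br

C6H3Br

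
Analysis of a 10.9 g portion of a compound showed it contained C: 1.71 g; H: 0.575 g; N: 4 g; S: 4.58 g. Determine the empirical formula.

CH4N2S

Moles — C: 1.71 / 12.01 = 0.1424 mol; H: 0.575 / 1.008 = 0.5704 mol; N: 4 / 14.01 = 0.2855 mol; S: 4.58 / 32.07 = 0.1428 mol
Smallest is C at 0.1424 mol; normalising gives C 1.000, H 4.006, N 2.005, S 1.003
≈ 1:4:2:1 → CH4N2S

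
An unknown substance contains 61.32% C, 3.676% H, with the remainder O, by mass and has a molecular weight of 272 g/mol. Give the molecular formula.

C14H10O6

Assume 100 g: 61.32 g C, 3.676 g H, 35.004 g O.
Moles — C: 61.32 / 12.01 = 5.106 mol; H: 3.676 / 1.008 = 3.647 mol; O: 35.004 / 16.00 = 2.188 mol
Divide by the smallest (2.188 mol O): C 2.334, H 1.667, O 1.000
Multiply by 3: C 7.00, H 5.00, O 3.00 → C7H5O3
Empirical-formula mass = 137.11 g/mol
n = 272 / 137.11 = 1.98 ≈ 2
Molecular formula = (C7H5O3)×2 = C14H10O6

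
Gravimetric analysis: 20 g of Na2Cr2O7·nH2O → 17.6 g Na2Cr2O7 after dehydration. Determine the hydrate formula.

Mass of water lost = 20 − 17.6 = 2.4 g → 2.4 / 18.02 = 0.1332 mol H2O
Molar mass of Na2Cr2O7 = 261.98 g/mol → mol Na2Cr2O7 = 17.6 / 261.98 = 0.06718
n = 0.1332 / 0.06718 = 1.98 ≈ 2 → Na2Cr2O7·2H2O

Na2Cr2O7·2H2O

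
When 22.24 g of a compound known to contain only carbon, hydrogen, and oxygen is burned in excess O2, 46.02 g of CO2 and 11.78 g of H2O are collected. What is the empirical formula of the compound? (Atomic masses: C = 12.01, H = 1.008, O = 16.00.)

C4H5O2

mol C = 46.02 / 44.01 = 1.046; mass C = 1.046 × 12.01 = 12.56 g
mol H = 2 × (11.78 / 18.02) = 1.307; mass H = 1.307 × 1.008 = 1.318 g
mass O = 22.24 − (13.88) = 8.364 g → mol O = 0.5227
Smallest is O at 0.5227 mol; normalising gives C 2.000, H 2.501, O 1.000
Multiply by 2: C 4.00, H 5.00, O 2.00 → C4H5O2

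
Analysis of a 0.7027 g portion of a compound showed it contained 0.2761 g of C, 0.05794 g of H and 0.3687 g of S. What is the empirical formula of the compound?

C2H5S

n(C) = 0.2761/12.01 = 0.02299, n(H) = 0.05794/1.008 = 0.05748, n(S) = 0.3687/32.07 = 0.0115
Ratios (÷ 0.0115): C 2.000, H 5.000, S 1.000
Ratio ≈ 2:5:1, so the empirical formula is C2H5S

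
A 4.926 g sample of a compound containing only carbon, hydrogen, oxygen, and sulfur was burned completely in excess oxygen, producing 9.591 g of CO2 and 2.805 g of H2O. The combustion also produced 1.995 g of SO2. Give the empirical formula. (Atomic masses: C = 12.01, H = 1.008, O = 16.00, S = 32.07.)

mol C = 9.591 / 44.01 = 0.2179; mass C = 0.2179 × 12.01 = 2.617 g
mol H = 2 × (2.805 / 18.02) = 0.3113; mass H = 0.3113 × 1.008 = 0.3138 g
mol S = 1.995 / 64.07 = 0.03114; mass S = 0.9986 g
mass O = 4.926 − (3.930) = 0.9963 g → mol O = 0.06227
Divide by the smallest (0.03114 mol S): C 6.999, H 9.998, O 2.000, S 1.000
→ C7H10O2S

C7H10O2S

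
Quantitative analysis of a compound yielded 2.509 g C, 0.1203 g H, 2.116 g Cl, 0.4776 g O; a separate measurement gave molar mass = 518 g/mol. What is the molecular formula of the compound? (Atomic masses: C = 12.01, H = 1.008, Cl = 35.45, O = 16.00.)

C21H12Cl6O3

Moles — C: 2.509 / 12.01 = 0.2089 mol; H: 0.1203 / 1.008 = 0.1193 mol; Cl: 2.116 / 35.45 = 0.05969 mol; O: 0.4776 / 16.00 = 0.02985 mol
Smallest is O at 0.02985 mol; normalising gives C 6.999, H 3.998, Cl 2.000, O 1.000
≈ 7:4:2:1 → C7H4Cl2O
Empirical-formula mass = 175.00 g/mol
n = 518 / 175.00 = 2.96 ≈ 3
Molecular formula = (C7H4Cl2O)×3 = C21H12Cl6O3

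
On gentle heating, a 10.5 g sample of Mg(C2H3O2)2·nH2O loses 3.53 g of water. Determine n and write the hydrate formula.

Mg(C2H3O2)2·4H2O

Mass of anhydrous Mg(C2H3O2)2 = 10.5 − 3.53 = 6.97 g
mol H2O = 3.53 / 18.02 = 0.1959
Molar mass of Mg(C2H3O2)2 = 142.40 g/mol → mol Mg(C2H3O2)2 = 6.97 / 142.40 = 0.04895
n = 0.1959 / 0.04895 = 4.00 ≈ 4 → Mg(C2H3O2)2·4H2O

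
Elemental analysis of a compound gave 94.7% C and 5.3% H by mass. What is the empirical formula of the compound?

Assume 100 g: 94.7 g C, 5.3 g H.
Moles — C: 94.7 / 12.01 = 7.885 mol; H: 5.3 / 1.008 = 5.258 mol
Divide by the smallest (5.258 mol H): C 1.500, H 1.000
Scaling by 2: C 3.00, H 2.00 → C3H2

C3H2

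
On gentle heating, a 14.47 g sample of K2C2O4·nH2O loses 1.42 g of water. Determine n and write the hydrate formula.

K2C2O4·H2O

Mass of anhydrous K2C2O4 = 14.47 − 1.42 = 13.05 g
mol H2O = 1.42 / 18.02 = 0.0788
Molar mass of K2C2O4 = 166.22 g/mol → mol K2C2O4 = 13.05 / 166.22 = 0.07851
n = 0.0788 / 0.07851 = 1.00 ≈ 1 → K2C2O4·H2O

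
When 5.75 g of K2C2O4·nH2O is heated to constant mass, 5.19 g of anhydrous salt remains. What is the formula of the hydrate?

K2C2O4·H2O

Mass of water lost = 5.75 − 5.19 = 0.56 g → 0.56 / 18.02 = 0.03108 mol H2O
Molar mass of K2C2O4 = 166.22 g/mol → mol K2C2O4 = 5.19 / 166.22 = 0.03122
n = 0.03108 / 0.03122 = 1.00 ≈ 1 → K2C2O4·H2O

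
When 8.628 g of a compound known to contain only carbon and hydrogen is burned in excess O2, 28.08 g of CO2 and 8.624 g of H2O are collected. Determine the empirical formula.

C2H3

mol C = 28.08 / 44.01 = 0.6380; mass C = 0.6380 × 12.01 = 7.663 g
mol H = 2 × (8.624 / 18.02) = 0.9572; mass H = 0.9572 × 1.008 = 0.9648 g
Smallest is C at 0.638 mol; normalising gives C 1.000, H 1.500
Multiply by 2: C 2.00, H 3.00 → C2H3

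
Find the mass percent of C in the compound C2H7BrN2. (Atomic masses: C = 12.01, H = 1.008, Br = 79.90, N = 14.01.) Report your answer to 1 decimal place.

Molar mass = 2(12.01) + 7(1.008) + 1(79.90) + 2(14.01) = 138.996 g/mol
Mass of C per mole = 2 × 12.01 = 24.020 g
% C = 24.020 / 138.996 × 100 = 17.3%

17.3%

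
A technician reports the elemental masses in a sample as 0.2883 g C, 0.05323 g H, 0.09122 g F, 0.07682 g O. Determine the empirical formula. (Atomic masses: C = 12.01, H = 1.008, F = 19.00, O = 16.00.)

C5H11FO

C: 0.2883 g ÷ 12.01 g/mol = 0.024 mol
H: 0.05323 g ÷ 1.008 g/mol = 0.05281 mol
F: 0.09122 g ÷ 19.00 g/mol = 0.004801 mol
O: 0.07682 g ÷ 16.00 g/mol = 0.004801 mol
Ratios (÷ 0.004801): C 5.000, H 10.999, F 1.000, O 1.000
→ C5H11FO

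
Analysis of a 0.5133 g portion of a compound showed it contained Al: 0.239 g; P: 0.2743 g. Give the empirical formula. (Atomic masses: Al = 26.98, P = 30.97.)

AlP

n(Al) = 0.239/26.98 = 0.008858, n(P) = 0.2743/30.97 = 0.008857
Smallest is P at 0.008857 mol; normalising gives Al 1.000, P 1.000
≈ 1:1 → AlP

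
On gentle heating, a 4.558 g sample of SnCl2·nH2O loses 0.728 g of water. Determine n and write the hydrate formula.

Mass of anhydrous SnCl2 = 4.558 − 0.728 = 3.83 g
mol H2O = 0.728 / 18.02 = 0.0404
Molar mass of SnCl2 = 189.61 g/mol → mol SnCl2 = 3.83 / 189.61 = 0.0202
n = 0.0404 / 0.0202 = 2.00 ≈ 2 → SnCl2·2H2O

SnCl2·2H2O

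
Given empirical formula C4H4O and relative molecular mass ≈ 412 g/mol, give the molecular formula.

C24H24O6

Empirical-formula mass = 68.07 g/mol
n = 412 / 68.07 = 6.05 ≈ 6
Molecular formula = (C4H4O)6 = C24H24O6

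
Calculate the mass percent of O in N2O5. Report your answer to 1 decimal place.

74.1%

Molar mass = 2(14.01) + 5(16.00) = 108.020 g/mol
Mass of O per mole = 5 × 16.00 = 80.000 g
% O = 80.000 / 108.020 × 100 = 74.1%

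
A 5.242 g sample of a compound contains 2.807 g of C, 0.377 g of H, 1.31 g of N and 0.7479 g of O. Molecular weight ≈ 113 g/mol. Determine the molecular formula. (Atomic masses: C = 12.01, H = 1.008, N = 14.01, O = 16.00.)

n(C) = 2.807/12.01 = 0.2337, n(H) = 0.377/1.008 = 0.374, n(N) = 1.31/14.01 = 0.0935, n(O) = 0.7479/16.00 = 0.04674
Ratios (÷ 0.04674): C 5.000, H 8.001, N 2.000, O 1.000
→ C5H8N2O
Empirical-formula mass = 112.13 g/mol
n = 113 / 112.13 = 1.01 ≈ 1
Molecular formula = empirical formula = C5H8N2O

C5H8N2O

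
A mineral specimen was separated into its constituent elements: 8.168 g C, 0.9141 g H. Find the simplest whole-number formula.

C3H4

n(C) = 8.168/12.01 = 0.6801, n(H) = 0.9141/1.008 = 0.9068
Divide by the smallest (0.6801 mol C): C 1.000, H 1.333
Multiply by 3: C 3.00, H 4.00 → C3H4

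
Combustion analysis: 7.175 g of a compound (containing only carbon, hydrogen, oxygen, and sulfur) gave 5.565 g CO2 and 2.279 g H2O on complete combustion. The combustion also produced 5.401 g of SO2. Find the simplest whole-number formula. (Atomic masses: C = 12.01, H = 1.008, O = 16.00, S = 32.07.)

C3H6O4S2

mol C = 5.565 / 44.01 = 0.1264; mass C = 0.1264 × 12.01 = 1.519 g
mol H = 2 × (2.279 / 18.02) = 0.2529; mass H = 0.2529 × 1.008 = 0.2550 g
mol S = 5.401 / 64.07 = 0.08430; mass S = 2.703 g
mass O = 7.175 − (4.477) = 2.698 g → mol O = 0.1686
Smallest is S at 0.0843 mol; normalising gives C 1.500, H 3.001, O 2.000, S 1.000
Multiply by 2: C 3.00, H 6.00, O 4.00, S 2.00 → C3H6O4S2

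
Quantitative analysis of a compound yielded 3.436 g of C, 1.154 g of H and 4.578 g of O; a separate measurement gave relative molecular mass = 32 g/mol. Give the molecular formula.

CH4O

C: 3.436 g ÷ 12.01 g/mol = 0.2861 mol
H: 1.154 g ÷ 1.008 g/mol = 1.145 mol
O: 4.578 g ÷ 16.00 g/mol = 0.2861 mol
Smallest is C at 0.2861 mol; normalising gives C 1.000, H 4.002, O 1.000
≈ 1:4:1 → CH4O
Empirical-formula mass = 32.04 g/mol
n = 32 / 32.04 = 1.00 ≈ 1
Molecular formula = empirical formula = CH4O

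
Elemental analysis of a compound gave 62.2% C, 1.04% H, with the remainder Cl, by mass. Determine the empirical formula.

Assume 100 g: 62.2 g C, 1.04 g H, 36.76 g Cl.
C: 62.2 g ÷ 12.01 g/mol = 5.179 mol
H: 1.04 g ÷ 1.008 g/mol = 1.032 mol
Cl: 36.76 g ÷ 35.45 g/mol = 1.037 mol
Divide by the smallest (1.032 mol H): C 5.020, H 1.000, Cl 1.005
≈ 5:1:1 → C5HCl

C5HCl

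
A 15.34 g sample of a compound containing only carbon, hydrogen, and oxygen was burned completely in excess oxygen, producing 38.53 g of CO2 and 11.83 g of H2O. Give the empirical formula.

C4H6O

mol C = 38.53 / 44.01 = 0.8755; mass C = 0.8755 × 12.01 = 10.51 g
mol H = 2 × (11.83 / 18.02) = 1.313; mass H = 1.313 × 1.008 = 1.323 g
mass O = 15.34 − (11.84) = 3.502 g → mol O = 0.2189
Smallest is O at 0.2189 mol; normalising gives C 4.000, H 5.999, O 1.000
→ C4H6O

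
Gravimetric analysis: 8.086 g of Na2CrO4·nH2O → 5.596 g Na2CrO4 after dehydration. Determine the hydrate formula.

Mass of water lost = 8.086 − 5.596 = 2.49 g → 2.49 / 18.02 = 0.1382 mol H2O
Molar mass of Na2CrO4 = 161.98 g/mol → mol Na2CrO4 = 5.596 / 161.98 = 0.03455
n = 0.1382 / 0.03455 = 4.00 ≈ 4 → Na2CrO4·4H2O

Na2CrO4·4H2O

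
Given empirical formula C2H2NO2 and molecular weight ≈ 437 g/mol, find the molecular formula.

Empirical-formula mass = 72.05 g/mol
n = 437 / 72.05 = 6.07 ≈ 6
Molecular formula = (C2H2NO2)6 = C12H12N6O12

C12H12N6O12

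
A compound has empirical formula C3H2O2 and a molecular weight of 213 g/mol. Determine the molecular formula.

C9H6O6

Empirical-formula mass = 70.05 g/mol
n = 213 / 70.05 = 3.04 ≈ 3
Molecular formula = (C3H2O2)3 = C9H6O6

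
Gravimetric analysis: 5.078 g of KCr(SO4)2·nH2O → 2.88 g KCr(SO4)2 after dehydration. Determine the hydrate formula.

KCr(SO4)2·12H2O

Mass of water lost = 5.078 − 2.88 = 2.198 g → 2.198 / 18.02 = 0.122 mol H2O
Molar mass of KCr(SO4)2 = 283.24 g/mol → mol KCr(SO4)2 = 2.88 / 283.24 = 0.01017
n = 0.122 / 0.01017 = 12.00 ≈ 12 → KCr(SO4)2·12H2O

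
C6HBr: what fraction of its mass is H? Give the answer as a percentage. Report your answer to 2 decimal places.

Molar mass = 6(12.01) + 1(1.008) + 1(79.90) = 152.968 g/mol
Mass of H per mole = 1 × 1.008 = 1.008 g
% H = 1.008 / 152.968 × 100 = 0.66%

0.66%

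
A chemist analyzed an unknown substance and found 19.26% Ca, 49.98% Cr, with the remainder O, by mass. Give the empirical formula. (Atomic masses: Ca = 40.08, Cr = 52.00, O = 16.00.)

CaCr2O4

Assume 100 g: 19.26 g Ca, 49.98 g Cr, 30.76 g O.
Ca: 19.26 g ÷ 40.08 g/mol = 0.4805 mol
Cr: 49.98 g ÷ 52.00 g/mol = 0.9612 mol
O: 30.76 g ÷ 16.00 g/mol = 1.923 mol
Divide by the smallest (0.4805 mol Ca): Ca 1.000, Cr 2.000, O 4.001
→ CaCr2O4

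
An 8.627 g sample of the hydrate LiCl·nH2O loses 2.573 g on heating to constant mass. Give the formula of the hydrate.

LiCl·H2O

Mass of anhydrous LiCl = 8.627 − 2.573 = 6.054 g
mol H2O = 2.573 / 18.02 = 0.1428
Molar mass of LiCl = 42.39 g/mol → mol LiCl = 6.054 / 42.39 = 0.1428
n = 0.1428 / 0.1428 = 1.00 ≈ 1 → LiCl·H2O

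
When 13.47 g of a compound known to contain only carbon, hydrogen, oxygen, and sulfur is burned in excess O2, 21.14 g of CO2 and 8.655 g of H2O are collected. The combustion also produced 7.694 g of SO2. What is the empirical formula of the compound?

mol C = 21.14 / 44.01 = 0.4803; mass C = 0.4803 × 12.01 = 5.769 g
mol H = 2 × (8.655 / 18.02) = 0.9606; mass H = 0.9606 × 1.008 = 0.9683 g
mol S = 7.694 / 64.07 = 0.1201; mass S = 3.851 g
mass O = 13.47 − (10.59) = 2.882 g → mol O = 0.1801
Ratios (÷ 0.1201): C 4.000, H 7.999, O 1.500, S 1.000
×2: C 8.00, H 16.00, O 3.00, S 2.00 → C8H16O3S2

C8H16O3S2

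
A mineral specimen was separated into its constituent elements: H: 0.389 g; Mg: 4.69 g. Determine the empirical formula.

Moles — H: 0.389 / 1.008 = 0.3859 mol; Mg: 4.69 / 24.31 = 0.1929 mol
Smallest is Mg at 0.1929 mol; normalising gives H 2.000, Mg 1.000
Ratio ≈ 2:1, so the empirical formula is H2Mg

H2Mg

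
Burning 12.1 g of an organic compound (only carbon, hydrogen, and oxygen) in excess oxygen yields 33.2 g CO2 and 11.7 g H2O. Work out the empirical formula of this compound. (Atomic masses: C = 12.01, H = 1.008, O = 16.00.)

mol C = 33.2 / 44.01 = 0.7544; mass C = 0.7544 × 12.01 = 9.060 g
mol H = 2 × (11.7 / 18.02) = 1.299; mass H = 1.299 × 1.008 = 1.309 g
mass O = 12.1 − (10.37) = 1.731 g → mol O = 0.1082
Divide by the smallest (0.1082 mol O): C 6.973, H 12.003, O 1.000
→ C7H12O

C7H12O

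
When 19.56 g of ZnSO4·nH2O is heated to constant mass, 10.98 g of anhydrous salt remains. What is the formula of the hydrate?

ZnSO4·7H2O

Mass of water lost = 19.56 − 10.98 = 8.58 g → 8.58 / 18.02 = 0.4761 mol H2O
Molar mass of ZnSO4 = 161.45 g/mol → mol ZnSO4 = 10.98 / 161.45 = 0.06801
n = 0.4761 / 0.06801 = 7.00 ≈ 7 → ZnSO4·7H2O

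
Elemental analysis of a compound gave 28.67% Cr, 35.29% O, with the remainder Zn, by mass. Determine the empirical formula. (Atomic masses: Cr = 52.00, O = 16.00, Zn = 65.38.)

Assume 100 g: 28.67 g Cr, 35.29 g O, 36.04 g Zn.
Moles — Cr: 28.67 / 52.00 = 0.5513 mol; O: 35.29 / 16.00 = 2.206 mol; Zn: 36.04 / 65.38 = 0.5512 mol
Divide by the smallest (0.5512 mol Zn): Cr 1.000, O 4.001, Zn 1.000
≈ 1:4:1 → CrO4Zn

CrO4Zn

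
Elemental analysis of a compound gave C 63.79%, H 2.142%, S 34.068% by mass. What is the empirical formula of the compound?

Assume 100 g: 63.79 g C, 2.142 g H, 34.068 g S.
n(C) = 63.79/12.01 = 5.311, n(H) = 2.142/1.008 = 2.125, n(S) = 34.068/32.07 = 1.062
Smallest is S at 1.062 mol; normalising gives C 5.000, H 2.000, S 1.000
≈ 5:2:1 → C5H2S

C5H2S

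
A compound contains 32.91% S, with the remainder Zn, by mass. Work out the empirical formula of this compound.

SZn

Assume 100 g: 32.91 g S, 67.09 g Zn.
n(S) = 32.91/32.07 = 1.026, n(Zn) = 67.09/65.38 = 1.026
Smallest is Zn at 1.026 mol; normalising gives S 1.000, Zn 1.000
Ratio ≈ 1:1, so the empirical formula is SZn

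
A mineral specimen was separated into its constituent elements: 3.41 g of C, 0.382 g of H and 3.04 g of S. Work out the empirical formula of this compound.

C3H4S

n(C) = 3.41/12.01 = 0.2839, n(H) = 0.382/1.008 = 0.379, n(S) = 3.04/32.07 = 0.09479
Ratios (÷ 0.09479): C 2.995, H 3.998, S 1.000
≈ 3:4:1 → C3H4S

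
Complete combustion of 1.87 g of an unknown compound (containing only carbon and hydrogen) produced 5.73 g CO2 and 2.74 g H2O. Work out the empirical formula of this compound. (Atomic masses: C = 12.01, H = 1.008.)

C3H7

mol C = 5.73 / 44.01 = 0.1302; mass C = 0.1302 × 12.01 = 1.564 g
mol H = 2 × (2.74 / 18.02) = 0.3041; mass H = 0.3041 × 1.008 = 0.3065 g
Smallest is C at 0.1302 mol; normalising gives C 1.000, H 2.336
×3: C 3.00, H 7.01 → C3H7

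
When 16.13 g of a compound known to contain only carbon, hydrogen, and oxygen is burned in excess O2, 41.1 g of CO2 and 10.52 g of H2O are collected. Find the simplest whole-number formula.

mol C = 41.1 / 44.01 = 0.9339; mass C = 0.9339 × 12.01 = 11.22 g
mol H = 2 × (10.52 / 18.02) = 1.168; mass H = 1.168 × 1.008 = 1.177 g
mass O = 16.13 − (12.39) = 3.737 g → mol O = 0.2336
Ratios (÷ 0.2336): C 3.998, H 4.999, O 1.000
≈ 4:5:1 → C4H5O

C4H5O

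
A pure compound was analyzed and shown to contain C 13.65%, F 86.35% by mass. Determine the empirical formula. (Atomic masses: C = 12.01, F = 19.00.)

CF4

Assume 100 g: 13.65 g C, 86.35 g F.
n(C) = 13.65/12.01 = 1.137, n(F) = 86.35/19.00 = 4.545
Divide by the smallest (1.137 mol C): C 1.000, F 3.999
≈ 1:4 → CF4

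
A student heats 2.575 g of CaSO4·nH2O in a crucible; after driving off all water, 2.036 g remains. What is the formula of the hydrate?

CaSO4·2H2O

Mass of water lost = 2.575 − 2.036 = 0.539 g → 0.539 / 18.02 = 0.02991 mol H2O
Molar mass of CaSO4 = 136.15 g/mol → mol CaSO4 = 2.036 / 136.15 = 0.01495
n = 0.02991 / 0.01495 = 2.00 ≈ 2 → CaSO4·2H2O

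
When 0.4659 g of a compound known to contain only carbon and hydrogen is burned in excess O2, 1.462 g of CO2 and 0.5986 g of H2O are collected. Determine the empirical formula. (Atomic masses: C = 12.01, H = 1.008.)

mol C = 1.462 / 44.01 = 0.03322; mass C = 0.03322 × 12.01 = 0.3990 g
mol H = 2 × (0.5986 / 18.02) = 0.06644; mass H = 0.06644 × 1.008 = 0.06697 g
Smallest is C at 0.03322 mol; normalising gives C 1.000, H 2.000
→ CH2

CH2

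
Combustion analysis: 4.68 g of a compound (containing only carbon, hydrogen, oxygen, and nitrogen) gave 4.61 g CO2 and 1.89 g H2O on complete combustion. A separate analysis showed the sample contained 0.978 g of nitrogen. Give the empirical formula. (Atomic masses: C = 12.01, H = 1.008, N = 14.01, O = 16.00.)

C3H6N2O4

mol C = 4.61 / 44.01 = 0.1047; mass C = 0.1047 × 12.01 = 1.258 g
mol H = 2 × (1.89 / 18.02) = 0.2098; mass H = 0.2098 × 1.008 = 0.2114 g
mol N = 0.978 / 14.01 = 0.06981
mass O = 4.68 − (2.447) = 2.233 g → mol O = 0.1395
Ratios (÷ 0.06981): C 1.501, H 3.005, N 1.000, O 1.999
Multiply by 2: C 3.00, H 6.01, N 2.00, O 4.00 → C3H6N2O4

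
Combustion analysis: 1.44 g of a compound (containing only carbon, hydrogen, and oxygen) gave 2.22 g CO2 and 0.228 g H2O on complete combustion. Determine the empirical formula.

mol C = 2.22 / 44.01 = 0.05044; mass C = 0.05044 × 12.01 = 0.6058 g
mol H = 2 × (0.228 / 18.02) = 0.02531; mass H = 0.02531 × 1.008 = 0.02551 g
mass O = 1.44 − (0.6313) = 0.8087 g → mol O = 0.05054
Divide by the smallest (0.02531 mol H): C 1.993, H 1.000, O 1.997
≈ 2:1:2 → C2HO2

C2HO2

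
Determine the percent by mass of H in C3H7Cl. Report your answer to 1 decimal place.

Molar mass = 3(12.01) + 7(1.008) + 1(35.45) = 78.536 g/mol
Mass of H per mole = 7 × 1.008 = 7.056 g
% H = 7.056 / 78.536 × 100 = 9.0%

9.0%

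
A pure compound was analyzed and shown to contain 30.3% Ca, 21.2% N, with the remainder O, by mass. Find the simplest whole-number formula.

Assume 100 g: 30.3 g Ca, 21.2 g N, 48.5 g O.
n(Ca) = 30.3/40.08 = 0.756, n(N) = 21.2/14.01 = 1.513, n(O) = 48.5/16.00 = 3.031
Smallest is Ca at 0.756 mol; normalising gives Ca 1.000, N 2.002, O 4.010
Ratio ≈ 1:2:4, so the empirical formula is CaN2O4

CaN2O4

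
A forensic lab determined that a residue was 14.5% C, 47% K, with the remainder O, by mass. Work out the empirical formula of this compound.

CKO2

Assume 100 g: 14.5 g C, 47 g K, 38.5 g O.
Moles — C: 14.5 / 12.01 = 1.207 mol; K: 47 / 39.10 = 1.202 mol; O: 38.5 / 16.00 = 2.406 mol
Ratios (÷ 1.202): C 1.004, K 1.000, O 2.002
→ CKO2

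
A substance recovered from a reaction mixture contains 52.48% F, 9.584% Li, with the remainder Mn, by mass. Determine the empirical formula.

F4Li2Mn

Assume 100 g: 52.48 g F, 9.584 g Li, 37.936 g Mn.
Moles — F: 52.48 / 19.00 = 2.762 mol; Li: 9.584 / 6.94 = 1.381 mol; Mn: 37.936 / 54.94 = 0.6905 mol
Smallest is Mn at 0.6905 mol; normalising gives F 4.000, Li 2.000, Mn 1.000
Ratio ≈ 4:2:1, so the empirical formula is F4Li2Mn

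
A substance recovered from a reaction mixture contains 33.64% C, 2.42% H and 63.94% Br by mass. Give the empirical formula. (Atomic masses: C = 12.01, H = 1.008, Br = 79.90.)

Assume 100 g: 33.64 g C, 2.42 g H, 63.94 g Br.
C: 33.64 g ÷ 12.01 g/mol = 2.801 mol
H: 2.42 g ÷ 1.008 g/mol = 2.401 mol
Br: 63.94 g ÷ 79.90 g/mol = 0.8003 mol
Divide by the smallest (0.8003 mol Br): C 3.500, H 3.000, Br 1.000
×2: C 7.00, H 6.00, Br 2.00 → C7H6Br2

C7H6Br2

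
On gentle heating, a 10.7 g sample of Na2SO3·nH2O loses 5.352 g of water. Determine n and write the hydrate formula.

Na2SO3·7H2O

Mass of anhydrous Na2SO3 = 10.7 − 5.352 = 5.348 g
mol H2O = 5.352 / 18.02 = 0.297
Molar mass of Na2SO3 = 126.05 g/mol → mol Na2SO3 = 5.348 / 126.05 = 0.04243
n = 0.297 / 0.04243 = 7.00 ≈ 7 → Na2SO3·7H2O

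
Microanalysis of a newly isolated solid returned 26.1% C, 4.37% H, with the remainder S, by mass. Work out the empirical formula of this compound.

Assume 100 g: 26.1 g C, 4.37 g H, 69.53 g S.
Moles — C: 26.1 / 12.01 = 2.173 mol; H: 4.37 / 1.008 = 4.335 mol; S: 69.53 / 32.07 = 2.168 mol
Divide by the smallest (2.168 mol S): C 1.002, H 2.000, S 1.000
→ CH2S

CH2S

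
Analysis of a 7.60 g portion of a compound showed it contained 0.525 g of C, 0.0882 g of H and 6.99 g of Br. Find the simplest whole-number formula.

CH2Br2

Moles — C: 0.525 / 12.01 = 0.04371 mol; H: 0.0882 / 1.008 = 0.0875 mol; Br: 6.99 / 79.90 = 0.08748 mol
Ratios (÷ 0.04371): C 1.000, H 2.002, Br 2.001
≈ 1:2:2 → CH2Br2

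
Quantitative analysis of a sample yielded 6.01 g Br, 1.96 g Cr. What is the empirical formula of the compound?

Br: 6.01 g ÷ 79.90 g/mol = 0.07522 mol
Cr: 1.96 g ÷ 52.00 g/mol = 0.03769 mol
Divide by the smallest (0.03769 mol Cr): Br 1.996, Cr 1.000
≈ 2:1 → Br2Cr

Br2Cr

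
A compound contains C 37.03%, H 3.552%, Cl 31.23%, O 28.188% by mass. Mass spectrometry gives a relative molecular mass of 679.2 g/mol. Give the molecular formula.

C21H24Cl6O12

Assume 100 g: 37.03 g C, 3.552 g H, 31.23 g Cl, 28.188 g O.
n(C) = 37.03/12.01 = 3.083, n(H) = 3.552/1.008 = 3.524, n(Cl) = 31.23/35.45 = 0.881, n(O) = 28.188/16.00 = 1.762
Smallest is Cl at 0.881 mol; normalising gives C 3.500, H 4.000, Cl 1.000, O 2.000
Scaling by 2: C 7.00, H 8.00, Cl 2.00, O 4.00 → C7H8Cl2O4
Empirical-formula mass = 227.03 g/mol
n = 679.2 / 227.03 = 2.99 ≈ 3
Molecular formula = (C7H8Cl2O4)×3 = C21H24Cl6O12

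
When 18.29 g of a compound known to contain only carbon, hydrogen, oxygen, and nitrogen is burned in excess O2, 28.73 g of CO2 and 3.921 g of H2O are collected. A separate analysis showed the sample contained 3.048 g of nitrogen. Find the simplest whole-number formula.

C3H2NO2

mol C = 28.73 / 44.01 = 0.6528; mass C = 0.6528 × 12.01 = 7.840 g
mol H = 2 × (3.921 / 18.02) = 0.4352; mass H = 0.4352 × 1.008 = 0.4387 g
mol N = 3.048 / 14.01 = 0.2176
mass O = 18.29 − (11.33) = 6.963 g → mol O = 0.4352
Ratios (÷ 0.2176): C 3.001, H 2.000, N 1.000, O 2.000
→ C3H2NO2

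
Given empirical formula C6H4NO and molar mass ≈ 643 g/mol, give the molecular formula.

C36H24N6O6

Empirical-formula mass = 106.10 g/mol
n = 643 / 106.10 = 6.06 ≈ 6
Molecular formula = (C6H4NO)6 = C36H24N6O6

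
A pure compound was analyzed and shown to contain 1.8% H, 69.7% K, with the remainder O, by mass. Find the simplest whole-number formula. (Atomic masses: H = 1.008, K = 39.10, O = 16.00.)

Assume 100 g: 1.8 g H, 69.7 g K, 28.5 g O.
H: 1.8 g ÷ 1.008 g/mol = 1.786 mol
K: 69.7 g ÷ 39.10 g/mol = 1.783 mol
O: 28.5 g ÷ 16.00 g/mol = 1.781 mol
Divide by the smallest (1.781 mol O): H 1.003, K 1.001, O 1.000
≈ 1:1:1 → HKO

HKO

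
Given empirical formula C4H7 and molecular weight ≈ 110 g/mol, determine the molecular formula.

Empirical-formula mass = 55.10 g/mol
n = 110 / 55.10 = 2.00 ≈ 2
Molecular formula = (C4H7)2 = C8H14

C8H14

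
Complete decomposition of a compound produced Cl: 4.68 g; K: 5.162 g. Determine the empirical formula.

Cl: 4.68 g ÷ 35.45 g/mol = 0.132 mol
K: 5.162 g ÷ 39.10 g/mol = 0.132 mol
Ratios (÷ 0.132): Cl 1.000, K 1.000
→ ClK

ClK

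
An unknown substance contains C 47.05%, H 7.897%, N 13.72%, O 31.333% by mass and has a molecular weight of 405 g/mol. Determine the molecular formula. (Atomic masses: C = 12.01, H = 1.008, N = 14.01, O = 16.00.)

C16H32N4O8

Assume 100 g: 47.05 g C, 7.897 g H, 13.72 g N, 31.333 g O.
Moles — C: 47.05 / 12.01 = 3.918 mol; H: 7.897 / 1.008 = 7.834 mol; N: 13.72 / 14.01 = 0.9793 mol; O: 31.333 / 16.00 = 1.958 mol
Divide by the smallest (0.9793 mol N): C 4.000, H 8.000, N 1.000, O 2.000
→ C4H8NO2
Empirical-formula mass = 102.11 g/mol
n = 405 / 102.11 = 3.97 ≈ 4
Molecular formula = (C4H8NO2)×4 = C16H32N4O8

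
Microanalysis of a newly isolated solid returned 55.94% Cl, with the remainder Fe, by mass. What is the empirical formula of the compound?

Cl2Fe

Assume 100 g: 55.94 g Cl, 44.06 g Fe.
Moles — Cl: 55.94 / 35.45 = 1.578 mol; Fe: 44.06 / 55.85 = 0.7889 mol
Ratios (÷ 0.7889): Cl 2.000, Fe 1.000
→ Cl2Fe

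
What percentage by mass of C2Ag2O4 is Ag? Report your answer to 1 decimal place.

71.0%

Molar mass = 2(12.01) + 2(107.87) + 4(16.00) = 303.760 g/mol
Mass of Ag per mole = 2 × 107.87 = 215.740 g
% Ag = 215.740 / 303.760 × 100 = 71.0%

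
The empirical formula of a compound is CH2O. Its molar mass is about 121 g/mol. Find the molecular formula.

Empirical-formula mass = 30.03 g/mol
n = 121 / 30.03 = 4.03 ≈ 4
Molecular formula = (CH2O)4 = C4H8O4

C4H8O4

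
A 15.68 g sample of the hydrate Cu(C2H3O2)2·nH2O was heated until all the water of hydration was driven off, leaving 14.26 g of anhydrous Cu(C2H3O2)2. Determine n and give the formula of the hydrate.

Cu(C2H3O2)2·H2O

Mass of water lost = 15.68 − 14.26 = 1.42 g → 1.42 / 18.02 = 0.0788 mol H2O
Molar mass of Cu(C2H3O2)2 = 181.64 g/mol → mol Cu(C2H3O2)2 = 14.26 / 181.64 = 0.07851
n = 0.0788 / 0.07851 = 1.00 ≈ 1 → Cu(C2H3O2)2·H2O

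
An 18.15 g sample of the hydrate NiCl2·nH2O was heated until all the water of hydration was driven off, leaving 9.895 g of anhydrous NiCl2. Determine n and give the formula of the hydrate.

NiCl2·6H2O

Mass of water lost = 18.15 − 9.895 = 8.255 g → 8.255 / 18.02 = 0.4581 mol H2O
Molar mass of NiCl2 = 129.59 g/mol → mol NiCl2 = 9.895 / 129.59 = 0.07636
n = 0.4581 / 0.07636 = 6.00 ≈ 6 → NiCl2·6H2O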